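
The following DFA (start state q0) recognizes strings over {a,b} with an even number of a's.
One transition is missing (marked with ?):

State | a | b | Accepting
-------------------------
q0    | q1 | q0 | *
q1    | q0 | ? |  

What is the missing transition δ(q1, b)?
q1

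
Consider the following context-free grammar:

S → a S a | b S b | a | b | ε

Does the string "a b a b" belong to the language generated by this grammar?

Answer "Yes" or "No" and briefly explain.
Every production places the same symbol at both ends (or yields a single symbol / ε), so every derived string is a palindrome. a b a b reversed is b a b a ≠ a b a b, so it is not a palindrome and cannot be derived (already the first step fails: the string starts with a but ends with b, so neither S → a S a nor S → b S b fits).

Final answer: No - no valid derivation exists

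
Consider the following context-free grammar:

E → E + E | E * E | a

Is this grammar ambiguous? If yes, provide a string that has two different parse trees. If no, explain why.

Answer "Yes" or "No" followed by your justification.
Two different leftmost derivations of a + a * a:
  (1) E ⇒ E + E ⇒ a + E ⇒ a + E * E ⇒ a + a * E ⇒ a + a * a   (tree groups a + (a * a))
  (2) E ⇒ E * E ⇒ E + E * E ⇒ a + E * E ⇒ a + a * E ⇒ a + a * a   (tree groups (a + a) * a)
Two distinct leftmost derivations = two distinct parse trees, so the grammar is ambiguous.

Final answer: Yes - the string 'a + a * a' has two distinct leftmost derivations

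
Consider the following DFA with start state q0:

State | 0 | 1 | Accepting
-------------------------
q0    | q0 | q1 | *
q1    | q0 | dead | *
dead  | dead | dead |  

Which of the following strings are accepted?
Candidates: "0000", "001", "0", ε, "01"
"0000": q0 → q0 → q0 → q0 → q0; q0 is accepting → accepted
"001": q0 → q0 → q0 → q1; q1 is accepting → accepted
"0": q0 → q0; q0 is accepting → accepted
ε: q0; q0 is accepting → accepted
"01": q0 → q0 → q1; q1 is accepting → accepted

Final answer: "0000", "001", "0", ε, "01"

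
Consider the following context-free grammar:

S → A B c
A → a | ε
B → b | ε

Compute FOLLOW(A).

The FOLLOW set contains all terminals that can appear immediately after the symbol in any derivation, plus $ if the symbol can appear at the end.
A occurs in S → A B c followed by B c. Add FIRST(B) minus ε = {b}; B is nullable (B → ε), so what follows B can also follow A: the terminal c. FOLLOW(A) = {b, c}.

Final answer: {b, c}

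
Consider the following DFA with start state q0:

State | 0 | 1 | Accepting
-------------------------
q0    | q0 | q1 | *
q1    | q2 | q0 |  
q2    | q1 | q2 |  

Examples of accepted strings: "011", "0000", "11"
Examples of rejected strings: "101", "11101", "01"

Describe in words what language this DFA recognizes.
binary numbers divisible by 3 (treating the string as a binary integer; leading zeros allowed, the empty string counts as 0)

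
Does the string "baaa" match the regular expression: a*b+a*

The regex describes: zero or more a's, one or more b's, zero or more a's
Yes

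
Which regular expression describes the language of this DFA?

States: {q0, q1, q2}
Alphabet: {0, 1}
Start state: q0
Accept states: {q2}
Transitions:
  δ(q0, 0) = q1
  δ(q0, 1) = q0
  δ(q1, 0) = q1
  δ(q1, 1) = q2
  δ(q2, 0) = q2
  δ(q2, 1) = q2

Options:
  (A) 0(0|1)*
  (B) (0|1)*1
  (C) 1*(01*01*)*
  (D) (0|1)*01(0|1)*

Testing sample strings against the DFA:
  '10' -> rejected
  '10101' -> accepted
  '11010' -> accepted
  '00' -> rejected
Checking each option for a counterexample:
  (A) 0(0|1)*: '0' is rejected by the DFA but matches the regex → eliminated
  (B) (0|1)*1: '1' is rejected by the DFA but matches the regex → eliminated
  (C) 1*(01*01*)*: ε is rejected by the DFA but matches the regex → eliminated
  (D) (0|1)*01(0|1)*: agrees with the DFA on all strings of length ≤ 4
Only (D) (0|1)*01(0|1)* is consistent with the DFA.

Final answer: (D) (0|1)*01(0|1)*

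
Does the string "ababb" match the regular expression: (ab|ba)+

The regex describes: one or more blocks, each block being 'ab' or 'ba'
No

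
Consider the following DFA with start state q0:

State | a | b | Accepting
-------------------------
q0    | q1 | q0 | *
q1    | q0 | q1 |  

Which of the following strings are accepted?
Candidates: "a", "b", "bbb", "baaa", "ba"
"a": q0 → q1; q1 is not accepting → rejected
"b": q0 → q0; q0 is accepting → accepted
"bbb": q0 → q0 → q0 → q0; q0 is accepting → accepted
"baaa": q0 → q0 → q1 → q0 → q1; q1 is not accepting → rejected
"ba": q0 → q0 → q1; q1 is not accepting → rejected

Final answer: "b", "bbb"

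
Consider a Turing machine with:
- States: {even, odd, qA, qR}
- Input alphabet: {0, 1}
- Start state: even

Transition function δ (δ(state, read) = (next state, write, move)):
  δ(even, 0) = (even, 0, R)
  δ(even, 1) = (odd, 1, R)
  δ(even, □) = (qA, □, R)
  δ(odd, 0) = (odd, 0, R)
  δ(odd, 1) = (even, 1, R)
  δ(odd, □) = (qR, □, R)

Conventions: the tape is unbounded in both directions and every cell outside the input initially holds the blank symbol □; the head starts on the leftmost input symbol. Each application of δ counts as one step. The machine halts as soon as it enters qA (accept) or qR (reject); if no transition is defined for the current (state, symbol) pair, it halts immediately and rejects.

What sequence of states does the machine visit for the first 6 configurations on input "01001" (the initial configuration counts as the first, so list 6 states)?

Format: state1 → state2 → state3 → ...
Step 0: [even]01001 (head at position 0)
Step 1: δ(even, 0) = (even, 0, R)  ⊢  0[even]1001 (head at position 1)
Step 2: δ(even, 1) = (odd, 1, R)  ⊢  01[odd]001 (head at position 2)
Step 3: δ(odd, 0) = (odd, 0, R)  ⊢  010[odd]01 (head at position 3)
Step 4: δ(odd, 0) = (odd, 0, R)  ⊢  0100[odd]1 (head at position 4)
Step 5: δ(odd, 1) = (even, 1, R)  ⊢  01001[even]□ (head at position 5)
Reading off the states of these 6 configurations: even → even → odd → odd → odd → even

Final answer: even → even → odd → odd → odd → even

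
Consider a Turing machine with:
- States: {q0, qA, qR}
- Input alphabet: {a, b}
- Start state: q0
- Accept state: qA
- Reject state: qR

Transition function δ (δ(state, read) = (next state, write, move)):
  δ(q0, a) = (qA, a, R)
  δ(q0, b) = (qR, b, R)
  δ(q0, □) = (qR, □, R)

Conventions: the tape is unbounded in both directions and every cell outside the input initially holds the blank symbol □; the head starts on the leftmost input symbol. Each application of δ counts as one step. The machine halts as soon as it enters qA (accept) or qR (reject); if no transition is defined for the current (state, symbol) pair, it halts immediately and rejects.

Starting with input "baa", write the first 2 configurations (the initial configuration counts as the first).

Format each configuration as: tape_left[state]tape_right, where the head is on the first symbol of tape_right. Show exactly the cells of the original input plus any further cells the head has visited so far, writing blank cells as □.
Step 0: [q0]baa (head at position 0)
Step 1: δ(q0, b) = (qR, b, R)  ⊢  b[qR]aa (head at position 1)

Final answer: [q0]baa ⊢ b[qR]aa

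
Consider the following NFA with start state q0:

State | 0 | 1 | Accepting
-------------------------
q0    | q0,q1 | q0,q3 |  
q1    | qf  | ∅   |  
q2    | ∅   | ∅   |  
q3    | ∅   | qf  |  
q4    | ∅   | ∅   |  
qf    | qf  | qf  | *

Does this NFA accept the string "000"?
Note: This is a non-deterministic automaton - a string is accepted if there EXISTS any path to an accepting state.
Track the set of states the NFA could be in: start {q0}
Read '0': {q0} → {q0, q1}
Read '0': {q0, q1} → {q0, q1, qf}
Read '0': {q0, q1, qf} → {q0, q1, qf}
Final set {q0, q1, qf} contains accepting state(s) {qf} → accepted.

Final answer: Yes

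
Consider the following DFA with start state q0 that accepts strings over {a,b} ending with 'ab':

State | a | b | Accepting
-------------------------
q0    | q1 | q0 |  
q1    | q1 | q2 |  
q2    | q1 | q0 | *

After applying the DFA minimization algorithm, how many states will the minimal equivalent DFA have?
All 3 states are reachable from q0, so none can be removed as unreachable.
Table-filling: first mark every (accepting, non-accepting) pair as distinguishable (accepting: {q2}; non-accepting: {q0, q1}).
Round 1: (q0, q1) on 'b' go to q0 and q2, already distinguishable → mark.
Every pair of states is distinguishable, so the DFA is already minimal.
Equivalence classes: {q0}, {q1}, {q2} → 3 states.

Final answer: 3 states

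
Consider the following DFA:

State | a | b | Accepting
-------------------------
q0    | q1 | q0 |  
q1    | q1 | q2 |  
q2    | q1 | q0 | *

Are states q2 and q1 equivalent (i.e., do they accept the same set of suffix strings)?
Try the suffix ε (the empty string).
From q2: q2 — accepting.
From q1: q1 — not accepting.
The two states disagree on this suffix, so they are not equivalent.

Final answer: No. Distinguishing string: ε (the empty string) - accepted from q2 but not from q1.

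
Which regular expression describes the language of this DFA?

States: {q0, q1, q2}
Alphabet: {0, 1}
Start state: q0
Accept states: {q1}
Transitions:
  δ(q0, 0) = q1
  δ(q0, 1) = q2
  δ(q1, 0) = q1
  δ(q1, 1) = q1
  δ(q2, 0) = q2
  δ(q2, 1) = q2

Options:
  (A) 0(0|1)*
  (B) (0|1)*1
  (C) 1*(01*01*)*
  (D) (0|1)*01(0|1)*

Testing sample strings against the DFA:
  '1101' -> rejected
  '00' -> accepted
  '01' -> accepted
  '11110' -> rejected
Checking each option for a counterexample:
  (A) 0(0|1)*: agrees with the DFA on all strings of length ≤ 4
  (B) (0|1)*1: '0' is accepted by the DFA but does not match the regex → eliminated
  (C) 1*(01*01*)*: ε is rejected by the DFA but matches the regex → eliminated
  (D) (0|1)*01(0|1)*: '0' is accepted by the DFA but does not match the regex → eliminated
Only (A) 0(0|1)* is consistent with the DFA.

Final answer: (A) 0(0|1)*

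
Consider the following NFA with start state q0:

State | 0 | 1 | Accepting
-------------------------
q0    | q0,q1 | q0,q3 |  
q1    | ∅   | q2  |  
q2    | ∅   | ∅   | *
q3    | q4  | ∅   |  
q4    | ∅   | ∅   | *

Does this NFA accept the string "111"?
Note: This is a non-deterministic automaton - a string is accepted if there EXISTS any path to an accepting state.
Track the set of states the NFA could be in: start {q0}
Read '1': {q0} → {q0, q3}
Read '1': {q0, q3} → {q0, q3}
Read '1': {q0, q3} → {q0, q3}
Final set {q0, q3} contains no accepting state → rejected.

Final answer: No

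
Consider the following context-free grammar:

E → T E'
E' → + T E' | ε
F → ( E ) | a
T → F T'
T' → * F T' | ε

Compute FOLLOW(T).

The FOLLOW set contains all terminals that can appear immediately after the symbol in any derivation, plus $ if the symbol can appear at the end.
Useful FIRST sets: FIRST(E') = {+, ε}, FIRST(T') = {*, ε} (both E' and T' are nullable).
FOLLOW(E): E is the start symbol → $; E appears in F → ( E ) followed by ')' → FOLLOW(E) = {), $}.
FOLLOW(E'): E' appears at the right end of E → T E' and of E' → + T E', so FOLLOW(E') ⊇ FOLLOW(E) (the second occurrence adds nothing new). FOLLOW(E') = {), $}.
FOLLOW(T): in E → T E' and E' → + T E', T is followed by E': add FIRST(E') minus ε = {+}; since E' is nullable, also add FOLLOW(E) and FOLLOW(E') = {), $}. FOLLOW(T) = {+, ), $}.

Final answer: {$, ), +}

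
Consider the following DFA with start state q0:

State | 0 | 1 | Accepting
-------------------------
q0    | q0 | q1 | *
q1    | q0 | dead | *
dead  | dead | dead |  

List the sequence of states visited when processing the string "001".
q0 → q0 → q0 → q1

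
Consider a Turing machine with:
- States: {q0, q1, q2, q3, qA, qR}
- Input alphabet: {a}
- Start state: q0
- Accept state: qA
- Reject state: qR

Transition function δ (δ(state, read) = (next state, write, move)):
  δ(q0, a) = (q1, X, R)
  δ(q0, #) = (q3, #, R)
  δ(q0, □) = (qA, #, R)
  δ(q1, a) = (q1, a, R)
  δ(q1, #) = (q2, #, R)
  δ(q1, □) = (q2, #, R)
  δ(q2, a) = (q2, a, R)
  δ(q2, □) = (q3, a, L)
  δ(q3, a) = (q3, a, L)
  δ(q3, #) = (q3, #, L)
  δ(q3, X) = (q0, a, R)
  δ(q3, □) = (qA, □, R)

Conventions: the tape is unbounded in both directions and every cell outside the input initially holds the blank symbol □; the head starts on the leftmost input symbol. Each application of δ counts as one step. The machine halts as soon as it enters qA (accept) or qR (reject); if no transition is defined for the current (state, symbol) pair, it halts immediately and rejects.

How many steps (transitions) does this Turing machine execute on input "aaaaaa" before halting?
Trace (configuration after each step, as tape_left[state]tape_right with head position):
Step 0: [q0]aaaaaa (head at position 0)
Step 1: X[q1]aaaaa (head 1)
Step 2: Xa[q1]aaaa (head 2)
Step 3: Xaa[q1]aaa (head 3)
Step 4: Xaaa[q1]aa (head 4)
Step 5: Xaaaa[q1]a (head 5)
Step 6: Xaaaaa[q1]□ (head 6)
Step 7: Xaaaaa#[q2]□ (head 7)
Step 8: Xaaaaa[q3]#a (head 6)
Step 9: Xaaaa[q3]a#a (head 5)
Step 10: Xaaa[q3]aa#a (head 4)
Step 11: Xaa[q3]aaa#a (head 3)
Step 12: Xa[q3]aaaa#a (head 2)
Step 13: X[q3]aaaaa#a (head 1)
Step 14: [q3]Xaaaaa#a (head 0)
Step 15: a[q0]aaaaa#a (head 1)
Step 16: aX[q1]aaaa#a (head 2)
Step 17: aXa[q1]aaa#a (head 3)
Step 18: aXaa[q1]aa#a (head 4)
Step 19: aXaaa[q1]a#a (head 5)
Step 20: aXaaaa[q1]#a (head 6)
Step 21: aXaaaa#[q2]a (head 7)
Step 22: aXaaaa#a[q2]□ (head 8)
Step 23: aXaaaa#[q3]aa (head 7)
Step 24: aXaaaa[q3]#aa (head 6)
Step 25: aXaaa[q3]a#aa (head 5)
Step 26: aXaa[q3]aa#aa (head 4)
Step 27: aXa[q3]aaa#aa (head 3)
Step 28: aX[q3]aaaa#aa (head 2)
Step 29: a[q3]Xaaaa#aa (head 1)
Step 30: aa[q0]aaaa#aa (head 2)
Step 31: aaX[q1]aaa#aa (head 3)
Step 32: aaXa[q1]aa#aa (head 4)
Step 33: aaXaa[q1]a#aa (head 5)
Step 34: aaXaaa[q1]#aa (head 6)
Step 35: aaXaaa#[q2]aa (head 7)
Step 36: aaXaaa#a[q2]a (head 8)
Step 37: aaXaaa#aa[q2]□ (head 9)
Step 38: aaXaaa#a[q3]aa (head 8)
Step 39: aaXaaa#[q3]aaa (head 7)
Step 40: aaXaaa[q3]#aaa (head 6)
Step 41: aaXaa[q3]a#aaa (head 5)
Step 42: aaXa[q3]aa#aaa (head 4)
Step 43: aaX[q3]aaa#aaa (head 3)
Step 44: aa[q3]Xaaa#aaa (head 2)
Step 45: aaa[q0]aaa#aaa (head 3)
Step 46: aaaX[q1]aa#aaa (head 4)
Step 47: aaaXa[q1]a#aaa (head 5)
Step 48: aaaXaa[q1]#aaa (head 6)
Step 49: aaaXaa#[q2]aaa (head 7)
Step 50: aaaXaa#a[q2]aa (head 8)
Step 51: aaaXaa#aa[q2]a (head 9)
Step 52: aaaXaa#aaa[q2]□ (head 10)
Step 53: aaaXaa#aa[q3]aa (head 9)
Step 54: aaaXaa#a[q3]aaa (head 8)
Step 55: aaaXaa#[q3]aaaa (head 7)
Step 56: aaaXaa[q3]#aaaa (head 6)
Step 57: aaaXa[q3]a#aaaa (head 5)
Step 58: aaaX[q3]aa#aaaa (head 4)
Step 59: aaa[q3]Xaa#aaaa (head 3)
Step 60: aaaa[q0]aa#aaaa (head 4)
Step 61: aaaaX[q1]a#aaaa (head 5)
Step 62: aaaaXa[q1]#aaaa (head 6)
Step 63: aaaaXa#[q2]aaaa (head 7)
Step 64: aaaaXa#a[q2]aaa (head 8)
Step 65: aaaaXa#aa[q2]aa (head 9)
Step 66: aaaaXa#aaa[q2]a (head 10)
Step 67: aaaaXa#aaaa[q2]□ (head 11)
Step 68: aaaaXa#aaa[q3]aa (head 10)
Step 69: aaaaXa#aa[q3]aaa (head 9)
Step 70: aaaaXa#a[q3]aaaa (head 8)
Step 71: aaaaXa#[q3]aaaaa (head 7)
Step 72: aaaaXa[q3]#aaaaa (head 6)
Step 73: aaaaX[q3]a#aaaaa (head 5)
Step 74: aaaa[q3]Xa#aaaaa (head 4)
Step 75: aaaaa[q0]a#aaaaa (head 5)
Step 76: aaaaaX[q1]#aaaaa (head 6)
Step 77: aaaaaX#[q2]aaaaa (head 7)
Step 78: aaaaaX#a[q2]aaaa (head 8)
Step 79: aaaaaX#aa[q2]aaa (head 9)
Step 80: aaaaaX#aaa[q2]aa (head 10)
Step 81: aaaaaX#aaaa[q2]a (head 11)
Step 82: aaaaaX#aaaaa[q2]□ (head 12)
Step 83: aaaaaX#aaaa[q3]aa (head 11)
Step 84: aaaaaX#aaa[q3]aaa (head 10)
Step 85: aaaaaX#aa[q3]aaaa (head 9)
Step 86: aaaaaX#a[q3]aaaaa (head 8)
Step 87: aaaaaX#[q3]aaaaaa (head 7)
Step 88: aaaaaX[q3]#aaaaaa (head 6)
Step 89: aaaaa[q3]X#aaaaaa (head 5)
Step 90: aaaaaa[q0]#aaaaaa (head 6)
Step 91: aaaaaa#[q3]aaaaaa (head 7)
Step 92: aaaaaa[q3]#aaaaaa (head 6)
Step 93: aaaaa[q3]a#aaaaaa (head 5)
Step 94: aaaa[q3]aa#aaaaaa (head 4)
Step 95: aaa[q3]aaa#aaaaaa (head 3)
Step 96: aa[q3]aaaa#aaaaaa (head 2)
Step 97: a[q3]aaaaa#aaaaaa (head 1)
Step 98: [q3]aaaaaa#aaaaaa (head 0)
Step 99: [q3]□aaaaaa#aaaaaa (head -1)
Step 100: □[qA]aaaaaa#aaaaaa (head 0)
The machine is in qA, so it halts and accepts.
Number of transitions executed: 100.

Final answer: 100 steps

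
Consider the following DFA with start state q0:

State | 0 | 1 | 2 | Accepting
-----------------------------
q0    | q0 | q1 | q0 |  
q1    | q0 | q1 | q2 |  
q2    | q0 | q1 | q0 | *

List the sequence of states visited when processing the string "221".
q0 → q0 → q0 → q1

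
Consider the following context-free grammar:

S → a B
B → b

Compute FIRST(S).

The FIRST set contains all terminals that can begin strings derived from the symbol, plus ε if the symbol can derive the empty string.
S has the single production S → a B, whose right-hand side begins with the terminal a. So FIRST(S) = {a}.

Final answer: {a}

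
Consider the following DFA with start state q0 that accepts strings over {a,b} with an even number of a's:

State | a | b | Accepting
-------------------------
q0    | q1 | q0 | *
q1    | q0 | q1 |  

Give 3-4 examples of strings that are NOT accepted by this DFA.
Any strings that end in a non-accepting state work; for example:
"abb": q0 → q1 → q1 → q1; q1 is not accepting → rejected
"aaab": q0 → q1 → q0 → q1 → q1; q1 is not accepting → rejected
"abaa": q0 → q1 → q1 → q0 → q1; q1 is not accepting → rejected
"bbba": q0 → q0 → q0 → q0 → q1; q1 is not accepting → rejected

Final answer: "abb", "aaab", "abaa", "bbba"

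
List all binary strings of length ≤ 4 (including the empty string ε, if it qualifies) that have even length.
Checking every binary string of length 0 to 4:
  Length 0: accepted: ε | rejected: (none)
  Length 1: accepted: (none) | rejected: 0, 1
  Length 2: accepted: 00, 01, 10, 11 | rejected: (none)
  Length 3: accepted: (none) | rejected: 000, 001, 010, 011, 100, 101, 110, 111
  Length 4: accepted: 0000, 0001, 0010, 0011, 0100, 0101, 0110, 0111, 1000, 1001, 1010, 1011, 1100, 1101, 1110, 1111 | rejected: (none)
Total: 21 string(s).

Final answer: ε, 00, 01, 10, 11, 0000, 0001, 0010, 0011, 0100, 0101, 0110, 0111, 1000, 1001, 1010, 1011, 1100, 1101, 1110, 1111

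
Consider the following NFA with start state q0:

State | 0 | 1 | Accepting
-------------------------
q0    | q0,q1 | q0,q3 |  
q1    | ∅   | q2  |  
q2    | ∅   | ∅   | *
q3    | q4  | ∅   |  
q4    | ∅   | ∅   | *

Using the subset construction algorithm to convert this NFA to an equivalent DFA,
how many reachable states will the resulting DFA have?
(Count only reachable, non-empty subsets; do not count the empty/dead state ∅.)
Start subset: {q0}
{q0}: on 0 → {q0, q1}, on 1 → {q0, q3}
{q0, q1}: on 0 → {q0, q1}, on 1 → {q0, q2, q3}
{q0, q3}: on 0 → {q0, q1, q4}, on 1 → {q0, q3}
{q0, q2, q3}: on 0 → {q0, q1, q4}, on 1 → {q0, q3}
{q0, q1, q4}: on 0 → {q0, q1}, on 1 → {q0, q2, q3}
Reachable non-empty subsets: {q0}, {q0, q1}, {q0, q3}, {q0, q2, q3}, {q0, q1, q4} — 5 in total.

Final answer: 5 states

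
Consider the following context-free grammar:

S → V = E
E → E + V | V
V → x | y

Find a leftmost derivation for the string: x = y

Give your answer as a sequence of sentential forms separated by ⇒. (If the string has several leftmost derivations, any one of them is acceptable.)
Start with S.
Step 1: the leftmost non-terminal is S; apply S → V = E:  V = E
Step 2: the leftmost non-terminal is V; apply V → x:  x = E
Step 3: the leftmost non-terminal is E; apply E → V:  x = V
Step 4: the leftmost non-terminal is V; apply V → y:  x = y

Final answer: S ⇒ V = E ⇒ x = E ⇒ x = V ⇒ x = y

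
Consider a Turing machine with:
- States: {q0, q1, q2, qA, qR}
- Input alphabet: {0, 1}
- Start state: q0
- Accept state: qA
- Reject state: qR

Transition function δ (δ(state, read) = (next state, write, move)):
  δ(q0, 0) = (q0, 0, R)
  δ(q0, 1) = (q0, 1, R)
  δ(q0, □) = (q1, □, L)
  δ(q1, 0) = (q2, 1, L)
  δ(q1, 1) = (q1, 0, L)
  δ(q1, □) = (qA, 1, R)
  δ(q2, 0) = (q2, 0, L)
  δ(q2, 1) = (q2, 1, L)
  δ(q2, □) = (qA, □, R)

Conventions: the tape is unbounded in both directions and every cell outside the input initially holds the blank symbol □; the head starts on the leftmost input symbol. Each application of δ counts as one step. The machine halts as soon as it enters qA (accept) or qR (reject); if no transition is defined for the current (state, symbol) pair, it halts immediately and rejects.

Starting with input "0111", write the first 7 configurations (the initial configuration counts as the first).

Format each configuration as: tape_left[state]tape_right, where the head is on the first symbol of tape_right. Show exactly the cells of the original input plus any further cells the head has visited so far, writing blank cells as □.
Step 0: [q0]0111 (head at position 0)
Step 1: δ(q0, 0) = (q0, 0, R)  ⊢  0[q0]111 (head at position 1)
Step 2: δ(q0, 1) = (q0, 1, R)  ⊢  01[q0]11 (head at position 2)
Step 3: δ(q0, 1) = (q0, 1, R)  ⊢  011[q0]1 (head at position 3)
Step 4: δ(q0, 1) = (q0, 1, R)  ⊢  0111[q0]□ (head at position 4)
Step 5: δ(q0, □) = (q1, □, L)  ⊢  011[q1]1□ (head at position 3)
Step 6: δ(q1, 1) = (q1, 0, L)  ⊢  01[q1]10□ (head at position 2)

Final answer: [q0]0111 ⊢ 0[q0]111 ⊢ 01[q0]11 ⊢ 011[q0]1 ⊢ 0111[q0]□ ⊢ 011[q1]1□ ⊢ 01[q1]10□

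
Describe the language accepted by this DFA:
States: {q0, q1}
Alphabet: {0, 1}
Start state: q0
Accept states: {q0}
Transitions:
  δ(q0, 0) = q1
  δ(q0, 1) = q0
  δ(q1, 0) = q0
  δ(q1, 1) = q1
Analyzing the DFA structure:
Start state: q0
Accept states: {q0}
Interpreting what each state remembers (checking against the transitions):
  q0: an even number of 0s has been read so far
  q1: an odd number of 0s has been read so far
  δ(q0, 0): in q0 (an even number of 0s has been read so far), after reading 0 we have: an odd number of 0s has been read so far → q1
  δ(q0, 1): in q0 (an even number of 0s has been read so far), after reading 1 we have: an even number of 0s has been read so far → q0
  δ(q1, 0): in q1 (an odd number of 0s has been read so far), after reading 0 we have: an even number of 0s has been read so far → q0
  δ(q1, 1): in q1 (an odd number of 0s has been read so far), after reading 1 we have: an odd number of 0s has been read so far → q1
A string is accepted iff it ends in {q0}, i.e. an even number of 0s has been read so far.
Language: All binary strings with an even number of 0s

Final answer: All binary strings with an even number of 0s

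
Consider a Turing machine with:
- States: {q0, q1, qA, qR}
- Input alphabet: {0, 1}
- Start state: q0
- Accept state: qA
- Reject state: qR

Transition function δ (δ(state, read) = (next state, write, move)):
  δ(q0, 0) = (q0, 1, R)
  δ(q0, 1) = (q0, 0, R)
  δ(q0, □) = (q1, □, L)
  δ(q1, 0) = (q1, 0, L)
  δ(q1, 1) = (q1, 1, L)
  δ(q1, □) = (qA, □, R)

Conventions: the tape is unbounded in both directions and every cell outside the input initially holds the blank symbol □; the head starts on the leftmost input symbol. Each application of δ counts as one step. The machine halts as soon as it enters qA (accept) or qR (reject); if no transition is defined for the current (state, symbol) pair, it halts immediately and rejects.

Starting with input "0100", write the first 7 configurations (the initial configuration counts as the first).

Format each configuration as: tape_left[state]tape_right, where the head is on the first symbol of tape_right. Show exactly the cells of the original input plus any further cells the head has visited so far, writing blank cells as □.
Step 0: [q0]0100 (head at position 0)
Step 1: δ(q0, 0) = (q0, 1, R)  ⊢  1[q0]100 (head at position 1)
Step 2: δ(q0, 1) = (q0, 0, R)  ⊢  10[q0]00 (head at position 2)
Step 3: δ(q0, 0) = (q0, 1, R)  ⊢  101[q0]0 (head at position 3)
Step 4: δ(q0, 0) = (q0, 1, R)  ⊢  1011[q0]□ (head at position 4)
Step 5: δ(q0, □) = (q1, □, L)  ⊢  101[q1]1□ (head at position 3)
Step 6: δ(q1, 1) = (q1, 1, L)  ⊢  10[q1]11□ (head at position 2)

Final answer: [q0]0100 ⊢ 1[q0]100 ⊢ 10[q0]00 ⊢ 101[q0]0 ⊢ 1011[q0]□ ⊢ 101[q1]1□ ⊢ 10[q1]11□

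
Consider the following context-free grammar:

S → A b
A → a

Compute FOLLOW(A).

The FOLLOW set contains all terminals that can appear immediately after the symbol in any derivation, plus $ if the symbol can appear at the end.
A occurs only in S → A b, where it is immediately followed by the terminal b. So FOLLOW(A) = {b}.

Final answer: {b}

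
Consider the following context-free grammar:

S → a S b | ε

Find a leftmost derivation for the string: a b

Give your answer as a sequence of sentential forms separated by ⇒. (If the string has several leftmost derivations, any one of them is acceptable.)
Start with S.
Step 1: the leftmost non-terminal is S; apply S → a S b:  a S b
Step 2: the leftmost non-terminal is S; apply S → ε:  a b

Final answer: S ⇒ a S b ⇒ a b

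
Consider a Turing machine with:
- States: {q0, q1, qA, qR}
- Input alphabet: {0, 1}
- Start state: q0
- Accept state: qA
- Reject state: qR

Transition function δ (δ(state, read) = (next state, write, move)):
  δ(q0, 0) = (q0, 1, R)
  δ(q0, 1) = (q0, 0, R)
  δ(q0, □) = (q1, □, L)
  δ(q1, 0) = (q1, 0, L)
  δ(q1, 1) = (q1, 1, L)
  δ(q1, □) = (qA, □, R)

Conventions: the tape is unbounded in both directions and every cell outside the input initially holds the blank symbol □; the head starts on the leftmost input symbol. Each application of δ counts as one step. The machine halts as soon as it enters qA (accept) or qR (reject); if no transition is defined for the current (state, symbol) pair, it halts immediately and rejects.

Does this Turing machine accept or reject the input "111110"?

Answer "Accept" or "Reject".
Step 0: [q0]111110 (head at position 0)
Step 1: δ(q0, 1) = (q0, 0, R)  ⊢  0[q0]11110 (head at position 1)
Step 2: δ(q0, 1) = (q0, 0, R)  ⊢  00[q0]1110 (head at position 2)
Step 3: δ(q0, 1) = (q0, 0, R)  ⊢  000[q0]110 (head at position 3)
Step 4: δ(q0, 1) = (q0, 0, R)  ⊢  0000[q0]10 (head at position 4)
Step 5: δ(q0, 1) = (q0, 0, R)  ⊢  00000[q0]0 (head at position 5)
Step 6: δ(q0, 0) = (q0, 1, R)  ⊢  000001[q0]□ (head at position 6)
Step 7: δ(q0, □) = (q1, □, L)  ⊢  00000[q1]1□ (head at position 5)
Step 8: δ(q1, 1) = (q1, 1, L)  ⊢  0000[q1]01□ (head at position 4)
Step 9: δ(q1, 0) = (q1, 0, L)  ⊢  000[q1]001□ (head at position 3)
Step 10: δ(q1, 0) = (q1, 0, L)  ⊢  00[q1]0001□ (head at position 2)
Step 11: δ(q1, 0) = (q1, 0, L)  ⊢  0[q1]00001□ (head at position 1)
Step 12: δ(q1, 0) = (q1, 0, L)  ⊢  [q1]000001□ (head at position 0)
Step 13: δ(q1, 0) = (q1, 0, L)  ⊢  [q1]□000001□ (head at position -1)
Step 14: δ(q1, □) = (qA, □, R)  ⊢  □[qA]000001□ (head at position 0)
The machine is in qA, so it halts and accepts.

Final answer: Accept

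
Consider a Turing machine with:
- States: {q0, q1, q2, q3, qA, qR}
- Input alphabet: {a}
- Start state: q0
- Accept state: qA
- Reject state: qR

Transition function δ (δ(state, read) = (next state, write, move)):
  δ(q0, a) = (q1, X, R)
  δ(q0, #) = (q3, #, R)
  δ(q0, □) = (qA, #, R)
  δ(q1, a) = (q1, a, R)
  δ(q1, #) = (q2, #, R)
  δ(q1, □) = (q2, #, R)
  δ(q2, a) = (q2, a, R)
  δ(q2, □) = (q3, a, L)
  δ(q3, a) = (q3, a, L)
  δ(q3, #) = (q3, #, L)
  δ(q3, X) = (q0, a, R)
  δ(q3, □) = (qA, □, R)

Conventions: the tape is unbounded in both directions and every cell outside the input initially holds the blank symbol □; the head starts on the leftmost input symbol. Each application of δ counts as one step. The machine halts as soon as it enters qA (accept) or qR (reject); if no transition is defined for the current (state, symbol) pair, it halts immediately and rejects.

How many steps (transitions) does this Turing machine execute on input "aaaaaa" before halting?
Trace (configuration after each step, as tape_left[state]tape_right with head position):
Step 0: [q0]aaaaaa (head at position 0)
Step 1: X[q1]aaaaa (head 1)
Step 2: Xa[q1]aaaa (head 2)
Step 3: Xaa[q1]aaa (head 3)
Step 4: Xaaa[q1]aa (head 4)
Step 5: Xaaaa[q1]a (head 5)
Step 6: Xaaaaa[q1]□ (head 6)
Step 7: Xaaaaa#[q2]□ (head 7)
Step 8: Xaaaaa[q3]#a (head 6)
Step 9: Xaaaa[q3]a#a (head 5)
Step 10: Xaaa[q3]aa#a (head 4)
Step 11: Xaa[q3]aaa#a (head 3)
Step 12: Xa[q3]aaaa#a (head 2)
Step 13: X[q3]aaaaa#a (head 1)
Step 14: [q3]Xaaaaa#a (head 0)
Step 15: a[q0]aaaaa#a (head 1)
Step 16: aX[q1]aaaa#a (head 2)
Step 17: aXa[q1]aaa#a (head 3)
Step 18: aXaa[q1]aa#a (head 4)
Step 19: aXaaa[q1]a#a (head 5)
Step 20: aXaaaa[q1]#a (head 6)
Step 21: aXaaaa#[q2]a (head 7)
Step 22: aXaaaa#a[q2]□ (head 8)
Step 23: aXaaaa#[q3]aa (head 7)
Step 24: aXaaaa[q3]#aa (head 6)
Step 25: aXaaa[q3]a#aa (head 5)
Step 26: aXaa[q3]aa#aa (head 4)
Step 27: aXa[q3]aaa#aa (head 3)
Step 28: aX[q3]aaaa#aa (head 2)
Step 29: a[q3]Xaaaa#aa (head 1)
Step 30: aa[q0]aaaa#aa (head 2)
Step 31: aaX[q1]aaa#aa (head 3)
Step 32: aaXa[q1]aa#aa (head 4)
Step 33: aaXaa[q1]a#aa (head 5)
Step 34: aaXaaa[q1]#aa (head 6)
Step 35: aaXaaa#[q2]aa (head 7)
Step 36: aaXaaa#a[q2]a (head 8)
Step 37: aaXaaa#aa[q2]□ (head 9)
Step 38: aaXaaa#a[q3]aa (head 8)
Step 39: aaXaaa#[q3]aaa (head 7)
Step 40: aaXaaa[q3]#aaa (head 6)
Step 41: aaXaa[q3]a#aaa (head 5)
Step 42: aaXa[q3]aa#aaa (head 4)
Step 43: aaX[q3]aaa#aaa (head 3)
Step 44: aa[q3]Xaaa#aaa (head 2)
Step 45: aaa[q0]aaa#aaa (head 3)
Step 46: aaaX[q1]aa#aaa (head 4)
Step 47: aaaXa[q1]a#aaa (head 5)
Step 48: aaaXaa[q1]#aaa (head 6)
Step 49: aaaXaa#[q2]aaa (head 7)
Step 50: aaaXaa#a[q2]aa (head 8)
Step 51: aaaXaa#aa[q2]a (head 9)
Step 52: aaaXaa#aaa[q2]□ (head 10)
Step 53: aaaXaa#aa[q3]aa (head 9)
Step 54: aaaXaa#a[q3]aaa (head 8)
Step 55: aaaXaa#[q3]aaaa (head 7)
Step 56: aaaXaa[q3]#aaaa (head 6)
Step 57: aaaXa[q3]a#aaaa (head 5)
Step 58: aaaX[q3]aa#aaaa (head 4)
Step 59: aaa[q3]Xaa#aaaa (head 3)
Step 60: aaaa[q0]aa#aaaa (head 4)
Step 61: aaaaX[q1]a#aaaa (head 5)
Step 62: aaaaXa[q1]#aaaa (head 6)
Step 63: aaaaXa#[q2]aaaa (head 7)
Step 64: aaaaXa#a[q2]aaa (head 8)
Step 65: aaaaXa#aa[q2]aa (head 9)
Step 66: aaaaXa#aaa[q2]a (head 10)
Step 67: aaaaXa#aaaa[q2]□ (head 11)
Step 68: aaaaXa#aaa[q3]aa (head 10)
Step 69: aaaaXa#aa[q3]aaa (head 9)
Step 70: aaaaXa#a[q3]aaaa (head 8)
Step 71: aaaaXa#[q3]aaaaa (head 7)
Step 72: aaaaXa[q3]#aaaaa (head 6)
Step 73: aaaaX[q3]a#aaaaa (head 5)
Step 74: aaaa[q3]Xa#aaaaa (head 4)
Step 75: aaaaa[q0]a#aaaaa (head 5)
Step 76: aaaaaX[q1]#aaaaa (head 6)
Step 77: aaaaaX#[q2]aaaaa (head 7)
Step 78: aaaaaX#a[q2]aaaa (head 8)
Step 79: aaaaaX#aa[q2]aaa (head 9)
Step 80: aaaaaX#aaa[q2]aa (head 10)
Step 81: aaaaaX#aaaa[q2]a (head 11)
Step 82: aaaaaX#aaaaa[q2]□ (head 12)
Step 83: aaaaaX#aaaa[q3]aa (head 11)
Step 84: aaaaaX#aaa[q3]aaa (head 10)
Step 85: aaaaaX#aa[q3]aaaa (head 9)
Step 86: aaaaaX#a[q3]aaaaa (head 8)
Step 87: aaaaaX#[q3]aaaaaa (head 7)
Step 88: aaaaaX[q3]#aaaaaa (head 6)
Step 89: aaaaa[q3]X#aaaaaa (head 5)
Step 90: aaaaaa[q0]#aaaaaa (head 6)
Step 91: aaaaaa#[q3]aaaaaa (head 7)
Step 92: aaaaaa[q3]#aaaaaa (head 6)
Step 93: aaaaa[q3]a#aaaaaa (head 5)
Step 94: aaaa[q3]aa#aaaaaa (head 4)
Step 95: aaa[q3]aaa#aaaaaa (head 3)
Step 96: aa[q3]aaaa#aaaaaa (head 2)
Step 97: a[q3]aaaaa#aaaaaa (head 1)
Step 98: [q3]aaaaaa#aaaaaa (head 0)
Step 99: [q3]□aaaaaa#aaaaaa (head -1)
Step 100: □[qA]aaaaaa#aaaaaa (head 0)
The machine is in qA, so it halts and accepts.
Number of transitions executed: 100.

Final answer: 100 steps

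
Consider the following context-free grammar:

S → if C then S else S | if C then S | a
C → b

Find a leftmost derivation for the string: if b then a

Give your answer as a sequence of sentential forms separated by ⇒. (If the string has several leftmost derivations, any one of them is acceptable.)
Start with S.
Step 1: the leftmost non-terminal is S; apply S → if C then S:  if C then S
Step 2: the leftmost non-terminal is C; apply C → b:  if b then S
Step 3: the leftmost non-terminal is S; apply S → a:  if b then a

Final answer: S ⇒ if C then S ⇒ if b then S ⇒ if b then a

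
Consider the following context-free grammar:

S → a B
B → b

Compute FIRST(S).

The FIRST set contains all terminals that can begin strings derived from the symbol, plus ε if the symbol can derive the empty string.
S has the single production S → a B, whose right-hand side begins with the terminal a. So FIRST(S) = {a}.

Final answer: {a}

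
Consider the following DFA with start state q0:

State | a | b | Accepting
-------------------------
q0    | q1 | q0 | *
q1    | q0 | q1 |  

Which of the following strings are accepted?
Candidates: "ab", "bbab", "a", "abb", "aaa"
"ab": q0 → q1 → q1; q1 is not accepting → rejected
"bbab": q0 → q0 → q0 → q1 → q1; q1 is not accepting → rejected
"a": q0 → q1; q1 is not accepting → rejected
"abb": q0 → q1 → q1 → q1; q1 is not accepting → rejected
"aaa": q0 → q1 → q0 → q1; q1 is not accepting → rejected

Final answer: None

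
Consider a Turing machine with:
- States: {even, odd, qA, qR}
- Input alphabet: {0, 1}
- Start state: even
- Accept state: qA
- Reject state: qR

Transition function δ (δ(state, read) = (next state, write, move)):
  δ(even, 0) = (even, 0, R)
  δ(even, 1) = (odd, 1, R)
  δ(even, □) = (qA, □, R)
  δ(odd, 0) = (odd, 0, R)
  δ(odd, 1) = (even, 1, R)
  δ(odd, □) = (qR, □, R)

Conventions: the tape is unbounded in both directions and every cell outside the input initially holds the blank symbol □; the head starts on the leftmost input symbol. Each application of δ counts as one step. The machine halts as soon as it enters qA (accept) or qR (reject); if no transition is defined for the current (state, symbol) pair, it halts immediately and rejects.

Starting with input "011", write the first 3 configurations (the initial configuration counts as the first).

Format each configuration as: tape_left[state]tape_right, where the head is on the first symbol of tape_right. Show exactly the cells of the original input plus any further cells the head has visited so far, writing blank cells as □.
Step 0: [even]011 (head at position 0)
Step 1: δ(even, 0) = (even, 0, R)  ⊢  0[even]11 (head at position 1)
Step 2: δ(even, 1) = (odd, 1, R)  ⊢  01[odd]1 (head at position 2)

Final answer: [even]011 ⊢ 0[even]11 ⊢ 01[odd]1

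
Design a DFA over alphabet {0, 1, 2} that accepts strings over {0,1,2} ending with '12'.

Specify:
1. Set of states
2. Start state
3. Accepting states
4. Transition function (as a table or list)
One valid DFA (any DFA recognizing the same language is acceptable):
States: {q0, q1, q2}
Start: q0
Accepting: {q2}
Transitions (accepting states marked with *):
State | 0 | 1 | 2 | Accepting
-----------------------------
q0    | q0 | q1 | q0 |  
q1    | q0 | q1 | q2 |  
q2    | q0 | q1 | q0 | *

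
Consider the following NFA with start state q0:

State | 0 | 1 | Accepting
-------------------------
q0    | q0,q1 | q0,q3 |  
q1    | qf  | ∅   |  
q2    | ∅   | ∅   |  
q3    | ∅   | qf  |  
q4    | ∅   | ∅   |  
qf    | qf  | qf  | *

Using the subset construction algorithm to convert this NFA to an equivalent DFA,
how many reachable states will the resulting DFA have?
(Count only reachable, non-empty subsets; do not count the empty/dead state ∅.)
Start subset: {q0}
{q0}: on 0 → {q0, q1}, on 1 → {q0, q3}
{q0, q1}: on 0 → {q0, q1, qf}, on 1 → {q0, q3}
{q0, q3}: on 0 → {q0, q1}, on 1 → {q0, q3, qf}
{q0, q1, qf}: on 0 → {q0, q1, qf}, on 1 → {q0, q3, qf}
{q0, q3, qf}: on 0 → {q0, q1, qf}, on 1 → {q0, q3, qf}
Reachable non-empty subsets: {q0}, {q0, q1}, {q0, q3}, {q0, q1, qf}, {q0, q3, qf} — 5 in total.

Final answer: 5 states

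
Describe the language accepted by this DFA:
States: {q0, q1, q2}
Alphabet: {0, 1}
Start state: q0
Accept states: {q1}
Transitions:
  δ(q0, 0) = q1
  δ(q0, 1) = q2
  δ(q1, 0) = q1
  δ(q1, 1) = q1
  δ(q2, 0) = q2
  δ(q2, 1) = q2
Analyzing the DFA structure:
Start state: q0
Accept states: {q1}
Interpreting what each state remembers (checking against the transitions):
  q0: nothing has been read yet
  q1: the first symbol was 0
  q2: the first symbol was 1 (trap state)
  δ(q0, 0): in q0 (nothing has been read yet), after reading 0 we have: the first symbol was 0 → q1
  δ(q0, 1): in q0 (nothing has been read yet), after reading 1 we have: the first symbol was 1 (trap state) → q2
  δ(q1, 0): in q1 (the first symbol was 0), after reading 0 we have: the first symbol was 0 → q1
  δ(q1, 1): in q1 (the first symbol was 0), after reading 1 we have: the first symbol was 0 → q1
  δ(q2, 0): in q2 (the first symbol was 1 (trap state)), after reading 0 we have: the first symbol was 1 (trap state) → q2
  δ(q2, 1): in q2 (the first symbol was 1 (trap state)), after reading 1 we have: the first symbol was 1 (trap state) → q2
A string is accepted iff it ends in {q1}, i.e. the first symbol was 0.
Language: All binary strings starting with 0

Final answer: All binary strings starting with 0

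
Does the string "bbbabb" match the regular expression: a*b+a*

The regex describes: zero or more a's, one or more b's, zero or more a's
No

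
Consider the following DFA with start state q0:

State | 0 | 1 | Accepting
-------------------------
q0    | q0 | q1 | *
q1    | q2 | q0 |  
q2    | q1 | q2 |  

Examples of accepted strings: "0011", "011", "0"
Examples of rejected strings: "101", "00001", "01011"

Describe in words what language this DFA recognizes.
binary numbers divisible by 3 (treating the string as a binary integer; leading zeros allowed, the empty string counts as 0)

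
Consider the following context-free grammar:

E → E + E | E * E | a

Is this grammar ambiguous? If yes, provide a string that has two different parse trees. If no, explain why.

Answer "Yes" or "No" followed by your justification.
Two different leftmost derivations of a + a * a:
  (1) E ⇒ E + E ⇒ a + E ⇒ a + E * E ⇒ a + a * E ⇒ a + a * a   (tree groups a + (a * a))
  (2) E ⇒ E * E ⇒ E + E * E ⇒ a + E * E ⇒ a + a * E ⇒ a + a * a   (tree groups (a + a) * a)
Two distinct leftmost derivations = two distinct parse trees, so the grammar is ambiguous.

Final answer: Yes - the string 'a + a * a' has two distinct leftmost derivations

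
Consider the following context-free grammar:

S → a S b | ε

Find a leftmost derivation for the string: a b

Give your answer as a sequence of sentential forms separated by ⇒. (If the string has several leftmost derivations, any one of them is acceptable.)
Start with S.
Step 1: the leftmost non-terminal is S; apply S → a S b:  a S b
Step 2: the leftmost non-terminal is S; apply S → ε:  a b

Final answer: S ⇒ a S b ⇒ a b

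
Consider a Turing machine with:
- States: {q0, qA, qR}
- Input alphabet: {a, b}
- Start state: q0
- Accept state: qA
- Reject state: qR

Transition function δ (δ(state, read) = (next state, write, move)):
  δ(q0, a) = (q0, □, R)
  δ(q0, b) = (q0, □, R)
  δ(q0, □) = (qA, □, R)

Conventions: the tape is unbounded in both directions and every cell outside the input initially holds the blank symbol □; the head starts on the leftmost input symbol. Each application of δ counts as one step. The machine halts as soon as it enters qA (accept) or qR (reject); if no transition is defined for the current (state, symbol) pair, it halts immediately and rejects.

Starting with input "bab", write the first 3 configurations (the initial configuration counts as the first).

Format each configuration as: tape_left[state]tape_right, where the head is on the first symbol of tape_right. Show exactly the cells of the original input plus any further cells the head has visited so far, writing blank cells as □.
Step 0: [q0]bab (head at position 0)
Step 1: δ(q0, b) = (q0, □, R)  ⊢  □[q0]ab (head at position 1)
Step 2: δ(q0, a) = (q0, □, R)  ⊢  □□[q0]b (head at position 2)

Final answer: [q0]bab ⊢ □[q0]ab ⊢ □□[q0]b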